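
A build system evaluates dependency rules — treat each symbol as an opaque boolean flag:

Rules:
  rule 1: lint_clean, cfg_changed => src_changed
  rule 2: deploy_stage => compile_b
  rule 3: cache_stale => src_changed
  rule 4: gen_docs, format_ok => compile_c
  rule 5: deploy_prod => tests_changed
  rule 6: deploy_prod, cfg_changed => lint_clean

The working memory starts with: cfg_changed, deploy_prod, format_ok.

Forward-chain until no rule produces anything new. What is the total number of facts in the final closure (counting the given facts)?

Round 1: rule 5 [deploy_prod => tests_changed]; rule 6 [deploy_prod, cfg_changed => lint_clean]. Adds tests_changed, lint_clean.
Round 2: rule 1 [lint_clean, cfg_changed => src_changed]. Adds src_changed.
Closure: {cfg_changed, deploy_prod, format_ok, lint_clean, src_changed, tests_changed} — 6 facts.

6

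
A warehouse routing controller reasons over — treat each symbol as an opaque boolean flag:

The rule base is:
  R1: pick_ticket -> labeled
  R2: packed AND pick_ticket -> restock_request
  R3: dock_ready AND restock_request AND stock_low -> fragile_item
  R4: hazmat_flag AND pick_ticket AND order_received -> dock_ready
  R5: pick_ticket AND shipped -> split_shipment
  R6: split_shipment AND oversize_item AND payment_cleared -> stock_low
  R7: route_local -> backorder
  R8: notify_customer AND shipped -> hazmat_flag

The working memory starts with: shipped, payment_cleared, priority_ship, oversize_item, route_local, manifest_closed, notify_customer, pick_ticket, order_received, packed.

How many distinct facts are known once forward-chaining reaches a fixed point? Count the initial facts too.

18

Round 1 fires R1, R2, R5, R7, R8, giving labeled, restock_request, split_shipment, backorder, hazmat_flag.
Round 2 fires R4, R6, giving dock_ready, stock_low.
Round 3 fires R3, giving fragile_item.
Closure: {backorder, dock_ready, fragile_item, hazmat_flag, labeled, manifest_closed, notify_customer, order_received, oversize_item, packed, payment_cleared, pick_ticket, priority_ship, restock_request, route_local, shipped, split_shipment, stock_low} — 18 facts.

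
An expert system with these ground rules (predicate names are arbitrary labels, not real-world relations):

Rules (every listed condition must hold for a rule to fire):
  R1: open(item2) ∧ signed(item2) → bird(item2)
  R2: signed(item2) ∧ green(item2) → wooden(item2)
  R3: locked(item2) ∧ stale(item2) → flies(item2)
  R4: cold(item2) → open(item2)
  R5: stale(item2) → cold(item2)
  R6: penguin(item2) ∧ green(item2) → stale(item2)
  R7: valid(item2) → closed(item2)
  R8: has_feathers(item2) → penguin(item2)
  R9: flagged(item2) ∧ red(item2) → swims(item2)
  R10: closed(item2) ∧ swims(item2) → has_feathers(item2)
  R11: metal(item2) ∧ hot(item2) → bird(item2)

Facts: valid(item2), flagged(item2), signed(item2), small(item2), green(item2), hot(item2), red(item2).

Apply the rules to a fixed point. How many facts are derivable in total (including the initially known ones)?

16

Round 1 fires R2, R7, R9, giving wooden(item2), closed(item2), swims(item2).
Round 2 fires R10, giving has_feathers(item2).
Round 3 fires R8, giving penguin(item2).
Round 4 fires R6, giving stale(item2).
Round 5 fires R5, giving cold(item2).
Round 6 fires R4, giving open(item2).
Round 7 fires R1, giving bird(item2).
Closure: {bird(item2), closed(item2), cold(item2), flagged(item2), green(item2), has_feathers(item2), hot(item2), open(item2), penguin(item2), red(item2), signed(item2), small(item2), stale(item2), swims(item2), valid(item2), wooden(item2)} — 16 facts.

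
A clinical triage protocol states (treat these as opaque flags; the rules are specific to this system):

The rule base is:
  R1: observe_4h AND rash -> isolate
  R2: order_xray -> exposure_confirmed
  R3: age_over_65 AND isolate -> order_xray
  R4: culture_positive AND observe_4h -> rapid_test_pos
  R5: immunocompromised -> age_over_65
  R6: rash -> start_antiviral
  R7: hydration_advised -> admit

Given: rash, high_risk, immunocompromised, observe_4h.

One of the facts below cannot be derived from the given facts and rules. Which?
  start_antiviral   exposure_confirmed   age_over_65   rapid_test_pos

Round 1 — R1, R5, R6, derive isolate, age_over_65, start_antiviral.
Round 2 — R3, derive order_xray.
Round 3 — R2, derive exposure_confirmed.
Derived: start_antiviral (round 1), exposure_confirmed (round 3), age_over_65 (round 1). rapid_test_pos never appears in any round.

rapid_test_pos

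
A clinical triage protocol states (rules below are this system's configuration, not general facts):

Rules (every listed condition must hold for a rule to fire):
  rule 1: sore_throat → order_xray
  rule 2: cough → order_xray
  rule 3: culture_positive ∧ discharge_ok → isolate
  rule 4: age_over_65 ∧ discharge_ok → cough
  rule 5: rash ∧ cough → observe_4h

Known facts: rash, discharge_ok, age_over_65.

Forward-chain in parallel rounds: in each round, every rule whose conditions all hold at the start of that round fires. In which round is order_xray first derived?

2

Round 1: rule 4 [age_over_65 ∧ discharge_ok → cough]. Adds cough.
Round 2: rule 2 [cough → order_xray]; rule 5 [rash ∧ cough → observe_4h]. Adds order_xray, observe_4h.
order_xray first appears in round 2.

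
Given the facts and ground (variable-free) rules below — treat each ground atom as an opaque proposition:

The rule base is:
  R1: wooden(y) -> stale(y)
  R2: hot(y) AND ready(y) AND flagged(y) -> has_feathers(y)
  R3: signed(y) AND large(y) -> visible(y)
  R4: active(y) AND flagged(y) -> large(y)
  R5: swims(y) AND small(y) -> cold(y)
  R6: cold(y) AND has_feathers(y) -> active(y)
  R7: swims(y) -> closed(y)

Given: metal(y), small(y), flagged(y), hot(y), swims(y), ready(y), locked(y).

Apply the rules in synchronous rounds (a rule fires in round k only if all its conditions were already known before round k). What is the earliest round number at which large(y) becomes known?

Round 1 — R2, R5, R7, derive has_feathers(y), cold(y), closed(y).
Round 2 — R6, derive active(y).
Round 3 — R4, derive large(y).
large(y) first appears in round 3.

3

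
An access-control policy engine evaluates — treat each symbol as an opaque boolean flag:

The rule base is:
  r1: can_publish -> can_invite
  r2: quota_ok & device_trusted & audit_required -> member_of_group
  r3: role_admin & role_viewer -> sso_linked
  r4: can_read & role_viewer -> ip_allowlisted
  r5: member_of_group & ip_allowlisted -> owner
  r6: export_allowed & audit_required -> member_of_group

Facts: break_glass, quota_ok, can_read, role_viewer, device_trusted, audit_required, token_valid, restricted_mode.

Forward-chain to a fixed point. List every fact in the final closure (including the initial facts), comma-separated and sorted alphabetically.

audit_required, break_glass, can_read, device_trusted, ip_allowlisted, member_of_group, owner, quota_ok, restricted_mode, role_viewer, token_valid

Round 1: r2 [quota_ok & device_trusted & audit_required -> member_of_group]; r4 [can_read & role_viewer -> ip_allowlisted]. Adds member_of_group, ip_allowlisted.
Round 2: r5 [member_of_group & ip_allowlisted -> owner]. Adds owner.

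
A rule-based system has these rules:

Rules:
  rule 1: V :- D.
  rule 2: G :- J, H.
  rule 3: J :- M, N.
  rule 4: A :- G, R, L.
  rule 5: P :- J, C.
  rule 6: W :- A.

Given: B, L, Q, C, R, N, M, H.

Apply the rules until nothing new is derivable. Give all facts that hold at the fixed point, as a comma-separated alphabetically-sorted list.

A, B, C, G, H, J, L, M, N, P, Q, R, W

Round 1 fires rule 3, giving J.
Round 2 fires rule 2, rule 5, giving G, P.
Round 3 fires rule 4, giving A.
Round 4 fires rule 6, giving W.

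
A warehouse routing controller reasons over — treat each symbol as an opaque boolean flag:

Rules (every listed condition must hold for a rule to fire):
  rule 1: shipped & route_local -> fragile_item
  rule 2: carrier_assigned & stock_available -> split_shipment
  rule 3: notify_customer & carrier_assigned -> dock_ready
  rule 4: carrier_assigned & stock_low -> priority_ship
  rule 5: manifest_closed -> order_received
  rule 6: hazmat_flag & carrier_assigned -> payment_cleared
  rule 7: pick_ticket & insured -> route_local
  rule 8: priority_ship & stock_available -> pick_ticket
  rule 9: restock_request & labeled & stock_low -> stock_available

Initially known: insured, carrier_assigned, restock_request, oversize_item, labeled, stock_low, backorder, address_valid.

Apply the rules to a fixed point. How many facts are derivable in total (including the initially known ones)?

[1] rule 4 [carrier_assigned & stock_low -> priority_ship]; rule 9 [restock_request & labeled & stock_low -> stock_available]. ⇒ new: priority_ship, stock_available.
[2] rule 2 [carrier_assigned & stock_available -> split_shipment]; rule 8 [priority_ship & stock_available -> pick_ticket]. ⇒ new: split_shipment, pick_ticket.
[3] rule 7 [pick_ticket & insured -> route_local]. ⇒ new: route_local.
Closure: {address_valid, backorder, carrier_assigned, insured, labeled, oversize_item, pick_ticket, priority_ship, restock_request, route_local, split_shipment, stock_available, stock_low} — 13 facts.

13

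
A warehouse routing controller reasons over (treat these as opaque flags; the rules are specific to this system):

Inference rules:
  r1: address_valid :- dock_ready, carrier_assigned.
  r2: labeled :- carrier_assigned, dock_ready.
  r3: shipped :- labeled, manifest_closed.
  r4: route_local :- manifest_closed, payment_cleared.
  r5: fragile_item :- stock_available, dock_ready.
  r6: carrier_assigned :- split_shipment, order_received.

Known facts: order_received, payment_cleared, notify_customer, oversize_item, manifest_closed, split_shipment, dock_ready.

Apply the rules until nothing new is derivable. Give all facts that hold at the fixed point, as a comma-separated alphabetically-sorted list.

Round 1: r4 [route_local :- manifest_closed, payment_cleared.]; r6 [carrier_assigned :- split_shipment, order_received.]. New: route_local, carrier_assigned.
Round 2: r1 [address_valid :- dock_ready, carrier_assigned.]; r2 [labeled :- carrier_assigned, dock_ready.]. New: address_valid, labeled.
Round 3: r3 [shipped :- labeled, manifest_closed.]. New: shipped.

address_valid, carrier_assigned, dock_ready, labeled, manifest_closed, notify_customer, order_received, oversize_item, payment_cleared, route_local, shipped, split_shipment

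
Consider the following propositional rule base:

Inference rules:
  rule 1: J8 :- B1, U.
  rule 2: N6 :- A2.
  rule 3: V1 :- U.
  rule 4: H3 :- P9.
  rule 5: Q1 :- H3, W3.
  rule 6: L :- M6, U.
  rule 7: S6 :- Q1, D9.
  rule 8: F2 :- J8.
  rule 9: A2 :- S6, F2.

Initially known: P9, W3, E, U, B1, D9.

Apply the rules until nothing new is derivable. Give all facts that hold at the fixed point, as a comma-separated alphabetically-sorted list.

A2, B1, D9, E, F2, H3, J8, N6, P9, Q1, S6, U, V1, W3

Round 1: rule 1 [J8 :- B1, U.]; rule 3 [V1 :- U.]; rule 4 [H3 :- P9.]. Adds J8, V1, H3.
Round 2: rule 5 [Q1 :- H3, W3.]; rule 8 [F2 :- J8.]. Adds Q1, F2.
Round 3: rule 7 [S6 :- Q1, D9.]. Adds S6.
Round 4: rule 9 [A2 :- S6, F2.]. Adds A2.
Round 5: rule 2 [N6 :- A2.]. Adds N6.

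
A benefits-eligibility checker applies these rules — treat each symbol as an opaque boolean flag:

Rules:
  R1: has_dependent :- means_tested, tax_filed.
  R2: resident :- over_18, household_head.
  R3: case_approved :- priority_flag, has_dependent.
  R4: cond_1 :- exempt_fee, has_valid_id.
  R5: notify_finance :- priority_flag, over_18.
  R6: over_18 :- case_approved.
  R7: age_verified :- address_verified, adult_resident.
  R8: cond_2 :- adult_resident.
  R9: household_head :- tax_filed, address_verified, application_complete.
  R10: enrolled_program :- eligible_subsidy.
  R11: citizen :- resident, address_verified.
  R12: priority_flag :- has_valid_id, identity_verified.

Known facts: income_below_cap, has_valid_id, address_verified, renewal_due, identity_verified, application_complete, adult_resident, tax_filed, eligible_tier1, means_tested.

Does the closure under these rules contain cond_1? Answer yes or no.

[1] R1 [has_dependent :- means_tested, tax_filed.]; R7 [age_verified :- address_verified, adult_resident.]; R8 [cond_2 :- adult_resident.]; R9 [household_head :- tax_filed, address_verified, application_complete.]; R12 [priority_flag :- has_valid_id, identity_verified.]. ⇒ new: has_dependent, age_verified, cond_2, household_head, priority_flag.
[2] R3 [case_approved :- priority_flag, has_dependent.]. ⇒ new: case_approved.
[3] R6 [over_18 :- case_approved.]. ⇒ new: over_18.
[4] R2 [resident :- over_18, household_head.]; R5 [notify_finance :- priority_flag, over_18.]. ⇒ new: resident, notify_finance.
[5] R11 [citizen :- resident, address_verified.]. ⇒ new: citizen.
Fixed point reached. cond_1 is concluded only by R4; R4 needs exempt_fee (never derived).

no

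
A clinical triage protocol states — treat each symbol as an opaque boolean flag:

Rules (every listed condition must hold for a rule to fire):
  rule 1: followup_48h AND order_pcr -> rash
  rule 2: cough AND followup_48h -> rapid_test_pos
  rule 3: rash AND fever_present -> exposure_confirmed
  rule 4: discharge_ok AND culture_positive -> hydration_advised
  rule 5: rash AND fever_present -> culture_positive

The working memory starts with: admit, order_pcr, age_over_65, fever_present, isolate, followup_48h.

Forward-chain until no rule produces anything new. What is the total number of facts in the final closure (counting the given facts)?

9

Round 1 — rule 1, derive rash.
Round 2 — rule 3, rule 5, derive exposure_confirmed, culture_positive.
Closure: {admit, age_over_65, culture_positive, exposure_confirmed, fever_present, followup_48h, isolate, order_pcr, rash} — 9 facts.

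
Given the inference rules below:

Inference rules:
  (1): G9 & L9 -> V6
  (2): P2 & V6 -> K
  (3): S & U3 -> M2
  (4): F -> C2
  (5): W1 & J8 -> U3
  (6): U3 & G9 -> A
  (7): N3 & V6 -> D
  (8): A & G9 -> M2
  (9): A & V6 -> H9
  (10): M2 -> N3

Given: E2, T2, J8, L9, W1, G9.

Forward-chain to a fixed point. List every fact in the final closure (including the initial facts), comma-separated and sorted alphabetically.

A, D, E2, G9, H9, J8, L9, M2, N3, T2, U3, V6, W1

Round 1: (1) [G9 & L9 -> V6]; (5) [W1 & J8 -> U3]. Adds V6, U3.
Round 2: (6) [U3 & G9 -> A]. Adds A.
Round 3: (8) [A & G9 -> M2]; (9) [A & V6 -> H9]. Adds M2, H9.
Round 4: (10) [M2 -> N3]. Adds N3.
Round 5: (7) [N3 & V6 -> D]. Adds D.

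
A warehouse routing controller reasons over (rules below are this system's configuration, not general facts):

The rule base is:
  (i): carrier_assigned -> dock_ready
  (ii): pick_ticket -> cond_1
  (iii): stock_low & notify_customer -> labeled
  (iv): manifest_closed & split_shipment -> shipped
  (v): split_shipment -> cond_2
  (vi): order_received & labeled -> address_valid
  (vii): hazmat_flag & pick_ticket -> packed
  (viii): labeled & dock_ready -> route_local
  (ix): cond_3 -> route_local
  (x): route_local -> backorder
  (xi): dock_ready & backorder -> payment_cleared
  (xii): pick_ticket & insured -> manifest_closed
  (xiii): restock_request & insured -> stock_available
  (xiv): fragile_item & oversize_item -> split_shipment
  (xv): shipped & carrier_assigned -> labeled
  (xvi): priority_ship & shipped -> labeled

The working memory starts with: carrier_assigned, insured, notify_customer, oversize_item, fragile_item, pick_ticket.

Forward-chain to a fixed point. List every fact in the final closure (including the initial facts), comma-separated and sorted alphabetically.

Round 1 fires (i), (ii), (xii), (xiv), giving dock_ready, cond_1, manifest_closed, split_shipment.
Round 2 fires (iv), (v), giving shipped, cond_2.
Round 3 fires (xv), giving labeled.
Round 4 fires (viii), giving route_local.
Round 5 fires (x), giving backorder.
Round 6 fires (xi), giving payment_cleared.

backorder, carrier_assigned, cond_1, cond_2, dock_ready, fragile_item, insured, labeled, manifest_closed, notify_customer, oversize_item, payment_cleared, pick_ticket, route_local, shipped, split_shipment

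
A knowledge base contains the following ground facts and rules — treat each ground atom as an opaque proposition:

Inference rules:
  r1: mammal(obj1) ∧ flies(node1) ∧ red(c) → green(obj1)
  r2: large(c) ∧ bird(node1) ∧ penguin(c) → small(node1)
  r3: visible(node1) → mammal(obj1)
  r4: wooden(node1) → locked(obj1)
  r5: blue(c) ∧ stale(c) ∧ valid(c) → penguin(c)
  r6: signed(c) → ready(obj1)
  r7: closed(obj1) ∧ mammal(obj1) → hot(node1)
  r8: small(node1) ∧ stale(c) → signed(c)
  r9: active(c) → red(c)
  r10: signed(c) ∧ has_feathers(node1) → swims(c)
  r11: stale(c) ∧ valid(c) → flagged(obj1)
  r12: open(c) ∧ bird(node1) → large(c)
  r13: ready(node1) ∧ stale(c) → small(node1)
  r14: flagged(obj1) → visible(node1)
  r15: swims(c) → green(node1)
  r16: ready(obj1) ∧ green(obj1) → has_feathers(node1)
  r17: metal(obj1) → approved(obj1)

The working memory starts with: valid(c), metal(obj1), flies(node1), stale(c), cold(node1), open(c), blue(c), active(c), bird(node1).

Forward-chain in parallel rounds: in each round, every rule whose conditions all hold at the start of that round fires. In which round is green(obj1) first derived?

Round 1: r5 [blue(c) ∧ stale(c) ∧ valid(c) → penguin(c)]; r9 [active(c) → red(c)]; r11 [stale(c) ∧ valid(c) → flagged(obj1)]; r12 [open(c) ∧ bird(node1) → large(c)]; r17 [metal(obj1) → approved(obj1)]. Adds penguin(c), red(c), flagged(obj1), large(c), approved(obj1).
Round 2: r2 [large(c) ∧ bird(node1) ∧ penguin(c) → small(node1)]; r14 [flagged(obj1) → visible(node1)]. Adds small(node1), visible(node1).
Round 3: r3 [visible(node1) → mammal(obj1)]; r8 [small(node1) ∧ stale(c) → signed(c)]. Adds mammal(obj1), signed(c).
Round 4: r1 [mammal(obj1) ∧ flies(node1) ∧ red(c) → green(obj1)]; r6 [signed(c) → ready(obj1)]. Adds green(obj1), ready(obj1).
green(obj1) first appears in round 4.

4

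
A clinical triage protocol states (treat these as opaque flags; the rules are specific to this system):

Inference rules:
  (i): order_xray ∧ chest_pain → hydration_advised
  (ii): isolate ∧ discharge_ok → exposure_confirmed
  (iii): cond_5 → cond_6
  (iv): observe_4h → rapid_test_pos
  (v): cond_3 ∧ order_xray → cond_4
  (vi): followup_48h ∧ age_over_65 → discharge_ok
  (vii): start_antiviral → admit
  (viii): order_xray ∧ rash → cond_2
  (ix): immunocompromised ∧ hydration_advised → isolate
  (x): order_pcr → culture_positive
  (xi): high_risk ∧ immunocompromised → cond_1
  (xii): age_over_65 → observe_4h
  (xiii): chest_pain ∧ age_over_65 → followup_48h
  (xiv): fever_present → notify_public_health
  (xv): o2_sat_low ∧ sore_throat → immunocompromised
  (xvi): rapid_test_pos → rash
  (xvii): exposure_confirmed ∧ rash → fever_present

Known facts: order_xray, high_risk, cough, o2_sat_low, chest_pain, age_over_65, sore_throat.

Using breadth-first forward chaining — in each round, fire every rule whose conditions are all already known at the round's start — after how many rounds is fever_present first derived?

4

[1] (i) [order_xray ∧ chest_pain → hydration_advised]; (xii) [age_over_65 → observe_4h]; (xiii) [chest_pain ∧ age_over_65 → followup_48h]; (xv) [o2_sat_low ∧ sore_throat → immunocompromised]. ⇒ new: hydration_advised, observe_4h, followup_48h, immunocompromised.
[2] (iv) [observe_4h → rapid_test_pos]; (vi) [followup_48h ∧ age_over_65 → discharge_ok]; (ix) [immunocompromised ∧ hydration_advised → isolate]; (xi) [high_risk ∧ immunocompromised → cond_1]. ⇒ new: rapid_test_pos, discharge_ok, isolate, cond_1.
[3] (ii) [isolate ∧ discharge_ok → exposure_confirmed]; (xvi) [rapid_test_pos → rash]. ⇒ new: exposure_confirmed, rash.
[4] (viii) [order_xray ∧ rash → cond_2]; (xvii) [exposure_confirmed ∧ rash → fever_present]. ⇒ new: cond_2, fever_present.
fever_present first appears in round 4.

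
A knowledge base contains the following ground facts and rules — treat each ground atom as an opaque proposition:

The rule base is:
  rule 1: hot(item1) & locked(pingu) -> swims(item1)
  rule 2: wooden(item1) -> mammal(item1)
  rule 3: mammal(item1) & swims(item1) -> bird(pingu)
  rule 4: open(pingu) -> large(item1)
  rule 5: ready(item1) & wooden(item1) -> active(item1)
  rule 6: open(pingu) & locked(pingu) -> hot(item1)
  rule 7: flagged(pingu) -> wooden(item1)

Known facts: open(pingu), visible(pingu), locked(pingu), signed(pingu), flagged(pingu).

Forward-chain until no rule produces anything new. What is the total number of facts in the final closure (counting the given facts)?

11

Round 1 — rule 4, rule 6, rule 7, derive large(item1), hot(item1), wooden(item1).
Round 2 — rule 1, rule 2, derive swims(item1), mammal(item1).
Round 3 — rule 3, derive bird(pingu).
Closure: {bird(pingu), flagged(pingu), hot(item1), large(item1), locked(pingu), mammal(item1), open(pingu), signed(pingu), swims(item1), visible(pingu), wooden(item1)} — 11 facts.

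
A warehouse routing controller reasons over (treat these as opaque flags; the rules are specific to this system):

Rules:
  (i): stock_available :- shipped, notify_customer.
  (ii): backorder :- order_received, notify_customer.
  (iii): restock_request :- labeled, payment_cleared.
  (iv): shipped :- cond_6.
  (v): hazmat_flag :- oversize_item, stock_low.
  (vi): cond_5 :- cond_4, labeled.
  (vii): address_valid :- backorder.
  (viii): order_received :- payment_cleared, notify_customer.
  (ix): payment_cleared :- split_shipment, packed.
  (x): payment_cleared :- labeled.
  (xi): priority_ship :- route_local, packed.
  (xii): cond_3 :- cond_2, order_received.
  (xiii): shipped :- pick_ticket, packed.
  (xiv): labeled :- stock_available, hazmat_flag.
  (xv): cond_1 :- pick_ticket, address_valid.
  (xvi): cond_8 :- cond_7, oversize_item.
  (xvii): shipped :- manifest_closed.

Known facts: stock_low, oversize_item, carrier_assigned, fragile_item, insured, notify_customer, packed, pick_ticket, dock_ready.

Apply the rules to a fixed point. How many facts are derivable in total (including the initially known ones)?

Round 1: (v) [hazmat_flag :- oversize_item, stock_low.]; (xiii) [shipped :- pick_ticket, packed.]. Adds hazmat_flag, shipped.
Round 2: (i) [stock_available :- shipped, notify_customer.]. Adds stock_available.
Round 3: (xiv) [labeled :- stock_available, hazmat_flag.]. Adds labeled.
Round 4: (x) [payment_cleared :- labeled.]. Adds payment_cleared.
Round 5: (iii) [restock_request :- labeled, payment_cleared.]; (viii) [order_received :- payment_cleared, notify_customer.]. Adds restock_request, order_received.
Round 6: (ii) [backorder :- order_received, notify_customer.]. Adds backorder.
Round 7: (vii) [address_valid :- backorder.]. Adds address_valid.
Round 8: (xv) [cond_1 :- pick_ticket, address_valid.]. Adds cond_1.
Closure: {address_valid, backorder, carrier_assigned, cond_1, dock_ready, fragile_item, hazmat_flag, insured, labeled, notify_customer, order_received, oversize_item, packed, payment_cleared, pick_ticket, restock_request, shipped, stock_available, stock_low} — 19 facts.

19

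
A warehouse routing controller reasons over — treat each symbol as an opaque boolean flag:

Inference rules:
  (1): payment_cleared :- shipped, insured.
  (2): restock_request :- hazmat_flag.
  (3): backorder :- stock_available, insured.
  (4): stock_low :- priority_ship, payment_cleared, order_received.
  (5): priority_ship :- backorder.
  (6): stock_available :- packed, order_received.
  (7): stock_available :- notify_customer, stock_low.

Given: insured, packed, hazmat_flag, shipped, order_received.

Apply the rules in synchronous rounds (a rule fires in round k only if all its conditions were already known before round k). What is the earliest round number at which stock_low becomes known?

4

[1] (1) [payment_cleared :- shipped, insured.]; (2) [restock_request :- hazmat_flag.]; (6) [stock_available :- packed, order_received.]. ⇒ new: payment_cleared, restock_request, stock_available.
[2] (3) [backorder :- stock_available, insured.]. ⇒ new: backorder.
[3] (5) [priority_ship :- backorder.]. ⇒ new: priority_ship.
[4] (4) [stock_low :- priority_ship, payment_cleared, order_received.]. ⇒ new: stock_low.
stock_low first appears in round 4.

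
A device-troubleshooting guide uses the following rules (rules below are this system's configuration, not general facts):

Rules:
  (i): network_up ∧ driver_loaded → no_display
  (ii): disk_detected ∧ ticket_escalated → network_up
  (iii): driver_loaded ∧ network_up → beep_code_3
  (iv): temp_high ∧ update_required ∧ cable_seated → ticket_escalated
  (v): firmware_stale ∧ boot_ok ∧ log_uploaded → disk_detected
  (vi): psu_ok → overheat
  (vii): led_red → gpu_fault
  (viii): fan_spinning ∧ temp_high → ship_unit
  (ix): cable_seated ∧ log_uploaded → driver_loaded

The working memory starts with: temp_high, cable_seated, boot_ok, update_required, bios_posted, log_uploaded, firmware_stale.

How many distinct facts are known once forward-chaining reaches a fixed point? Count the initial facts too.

Round 1 — (iv), (v), (ix), derive ticket_escalated, disk_detected, driver_loaded.
Round 2 — (ii), derive network_up.
Round 3 — (i), (iii), derive no_display, beep_code_3.
Closure: {beep_code_3, bios_posted, boot_ok, cable_seated, disk_detected, driver_loaded, firmware_stale, log_uploaded, network_up, no_display, temp_high, ticket_escalated, update_required} — 13 facts.

13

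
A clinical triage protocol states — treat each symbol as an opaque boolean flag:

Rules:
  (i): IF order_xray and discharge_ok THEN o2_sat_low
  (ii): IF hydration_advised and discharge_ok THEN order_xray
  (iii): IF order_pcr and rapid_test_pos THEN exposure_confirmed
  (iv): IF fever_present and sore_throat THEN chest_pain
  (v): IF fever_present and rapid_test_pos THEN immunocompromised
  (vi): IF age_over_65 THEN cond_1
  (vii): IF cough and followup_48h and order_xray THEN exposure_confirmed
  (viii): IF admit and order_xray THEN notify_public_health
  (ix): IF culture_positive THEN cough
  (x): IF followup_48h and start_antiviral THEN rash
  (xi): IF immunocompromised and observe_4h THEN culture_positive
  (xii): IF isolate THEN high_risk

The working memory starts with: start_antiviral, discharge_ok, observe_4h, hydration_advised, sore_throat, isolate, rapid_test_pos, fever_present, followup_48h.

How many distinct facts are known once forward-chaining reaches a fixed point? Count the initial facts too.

18

Round 1 fires (ii), (iv), (v), (x), (xii), giving order_xray, chest_pain, immunocompromised, rash, high_risk.
Round 2 fires (i), (xi), giving o2_sat_low, culture_positive.
Round 3 fires (ix), giving cough.
Round 4 fires (vii), giving exposure_confirmed.
Closure: {chest_pain, cough, culture_positive, discharge_ok, exposure_confirmed, fever_present, followup_48h, high_risk, hydration_advised, immunocompromised, isolate, o2_sat_low, observe_4h, order_xray, rapid_test_pos, rash, sore_throat, start_antiviral} — 18 facts.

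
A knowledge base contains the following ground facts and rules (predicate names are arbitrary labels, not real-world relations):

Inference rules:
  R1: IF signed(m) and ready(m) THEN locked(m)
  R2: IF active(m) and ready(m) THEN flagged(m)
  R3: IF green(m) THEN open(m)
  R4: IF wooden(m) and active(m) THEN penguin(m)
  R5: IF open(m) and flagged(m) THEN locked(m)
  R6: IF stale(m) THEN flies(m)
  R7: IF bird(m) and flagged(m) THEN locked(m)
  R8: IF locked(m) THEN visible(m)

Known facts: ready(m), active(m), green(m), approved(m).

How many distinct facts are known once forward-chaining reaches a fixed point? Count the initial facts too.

Round 1 fires R2, R3, giving flagged(m), open(m).
Round 2 fires R5, giving locked(m).
Round 3 fires R8, giving visible(m).
Closure: {active(m), approved(m), flagged(m), green(m), locked(m), open(m), ready(m), visible(m)} — 8 facts.

8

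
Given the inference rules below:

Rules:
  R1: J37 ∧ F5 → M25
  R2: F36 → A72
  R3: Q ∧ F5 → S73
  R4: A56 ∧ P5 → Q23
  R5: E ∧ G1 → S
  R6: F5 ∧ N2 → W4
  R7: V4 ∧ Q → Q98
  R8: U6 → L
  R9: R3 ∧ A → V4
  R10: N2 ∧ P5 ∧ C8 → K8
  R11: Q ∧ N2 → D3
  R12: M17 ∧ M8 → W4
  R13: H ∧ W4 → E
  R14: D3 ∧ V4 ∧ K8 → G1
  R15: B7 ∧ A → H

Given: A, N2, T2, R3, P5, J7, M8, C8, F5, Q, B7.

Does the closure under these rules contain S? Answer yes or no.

yes

Round 1: R3 [Q ∧ F5 → S73]; R6 [F5 ∧ N2 → W4]; R9 [R3 ∧ A → V4]; R10 [N2 ∧ P5 ∧ C8 → K8]; R11 [Q ∧ N2 → D3]; R15 [B7 ∧ A → H]. New: S73, W4, V4, K8, D3, H.
Round 2: R7 [V4 ∧ Q → Q98]; R13 [H ∧ W4 → E]; R14 [D3 ∧ V4 ∧ K8 → G1]. New: Q98, E, G1.
Round 3: R5 [E ∧ G1 → S]. New: S.
S appears in round 3, so it is derivable.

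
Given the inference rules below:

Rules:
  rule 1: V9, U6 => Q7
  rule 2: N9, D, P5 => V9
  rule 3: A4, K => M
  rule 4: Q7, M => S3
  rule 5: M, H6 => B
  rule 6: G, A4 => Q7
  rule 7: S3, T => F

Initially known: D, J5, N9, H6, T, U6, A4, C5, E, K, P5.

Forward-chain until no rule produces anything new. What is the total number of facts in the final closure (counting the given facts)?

Round 1 — rule 2, rule 3, derive V9, M.
Round 2 — rule 1, rule 5, derive Q7, B.
Round 3 — rule 4, derive S3.
Round 4 — rule 7, derive F.
Closure: {A4, B, C5, D, E, F, H6, J5, K, M, N9, P5, Q7, S3, T, U6, V9} — 17 facts.

17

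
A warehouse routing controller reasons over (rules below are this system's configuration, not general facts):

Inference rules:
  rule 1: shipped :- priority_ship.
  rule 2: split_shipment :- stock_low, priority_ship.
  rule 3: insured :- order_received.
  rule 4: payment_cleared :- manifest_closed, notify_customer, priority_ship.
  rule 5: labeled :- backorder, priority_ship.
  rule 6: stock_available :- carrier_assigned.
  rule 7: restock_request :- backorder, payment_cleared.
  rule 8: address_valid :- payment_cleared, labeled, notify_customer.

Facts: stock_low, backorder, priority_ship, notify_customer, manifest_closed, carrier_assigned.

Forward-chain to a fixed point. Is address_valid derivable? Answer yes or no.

yes

Round 1: rule 1 [shipped :- priority_ship.]; rule 2 [split_shipment :- stock_low, priority_ship.]; rule 4 [payment_cleared :- manifest_closed, notify_customer, priority_ship.]; rule 5 [labeled :- backorder, priority_ship.]; rule 6 [stock_available :- carrier_assigned.]. Adds shipped, split_shipment, payment_cleared, labeled, stock_available.
Round 2: rule 7 [restock_request :- backorder, payment_cleared.]; rule 8 [address_valid :- payment_cleared, labeled, notify_customer.]. Adds restock_request, address_valid.
address_valid appears in round 2, so it is derivable.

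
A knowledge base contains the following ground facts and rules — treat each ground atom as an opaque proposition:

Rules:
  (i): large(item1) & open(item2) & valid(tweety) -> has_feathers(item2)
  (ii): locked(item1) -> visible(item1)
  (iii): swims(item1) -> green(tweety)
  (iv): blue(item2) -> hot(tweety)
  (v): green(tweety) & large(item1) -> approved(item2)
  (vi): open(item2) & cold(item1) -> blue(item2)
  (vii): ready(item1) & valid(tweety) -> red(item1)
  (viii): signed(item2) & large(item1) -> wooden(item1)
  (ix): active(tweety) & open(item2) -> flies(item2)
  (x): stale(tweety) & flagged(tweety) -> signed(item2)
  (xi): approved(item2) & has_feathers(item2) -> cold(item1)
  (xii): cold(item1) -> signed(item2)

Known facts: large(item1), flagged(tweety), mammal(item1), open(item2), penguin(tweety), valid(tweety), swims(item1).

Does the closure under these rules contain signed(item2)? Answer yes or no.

yes

Round 1 fires (i), (iii), giving has_feathers(item2), green(tweety).
Round 2 fires (v), giving approved(item2).
Round 3 fires (xi), giving cold(item1).
Round 4 fires (vi), (xii), giving blue(item2), signed(item2).
Round 5 fires (iv), (viii), giving hot(tweety), wooden(item1).
signed(item2) appears in round 4, so it is derivable.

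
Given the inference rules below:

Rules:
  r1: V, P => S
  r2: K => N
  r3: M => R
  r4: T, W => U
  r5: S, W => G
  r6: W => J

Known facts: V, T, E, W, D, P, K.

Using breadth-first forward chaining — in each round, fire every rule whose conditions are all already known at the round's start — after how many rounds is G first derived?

Round 1 — r1, r2, r4, r6, derive S, N, U, J.
Round 2 — r5, derive G.
G first appears in round 2.

2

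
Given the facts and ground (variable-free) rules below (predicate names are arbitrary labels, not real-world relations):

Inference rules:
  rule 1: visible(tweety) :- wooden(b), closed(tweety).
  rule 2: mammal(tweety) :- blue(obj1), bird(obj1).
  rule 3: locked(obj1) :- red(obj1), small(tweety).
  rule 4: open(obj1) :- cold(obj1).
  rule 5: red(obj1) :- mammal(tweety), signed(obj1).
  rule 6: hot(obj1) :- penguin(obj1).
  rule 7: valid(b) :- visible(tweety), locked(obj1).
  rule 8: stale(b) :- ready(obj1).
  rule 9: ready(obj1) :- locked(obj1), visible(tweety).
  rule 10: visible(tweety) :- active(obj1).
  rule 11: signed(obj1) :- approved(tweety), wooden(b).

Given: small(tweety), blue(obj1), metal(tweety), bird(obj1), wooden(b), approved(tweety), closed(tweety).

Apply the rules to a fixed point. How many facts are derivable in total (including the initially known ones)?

15

Round 1 fires rule 1, rule 2, rule 11, giving visible(tweety), mammal(tweety), signed(obj1).
Round 2 fires rule 5, giving red(obj1).
Round 3 fires rule 3, giving locked(obj1).
Round 4 fires rule 7, rule 9, giving valid(b), ready(obj1).
Round 5 fires rule 8, giving stale(b).
Closure: {approved(tweety), bird(obj1), blue(obj1), closed(tweety), locked(obj1), mammal(tweety), metal(tweety), ready(obj1), red(obj1), signed(obj1), small(tweety), stale(b), valid(b), visible(tweety), wooden(b)} — 15 facts.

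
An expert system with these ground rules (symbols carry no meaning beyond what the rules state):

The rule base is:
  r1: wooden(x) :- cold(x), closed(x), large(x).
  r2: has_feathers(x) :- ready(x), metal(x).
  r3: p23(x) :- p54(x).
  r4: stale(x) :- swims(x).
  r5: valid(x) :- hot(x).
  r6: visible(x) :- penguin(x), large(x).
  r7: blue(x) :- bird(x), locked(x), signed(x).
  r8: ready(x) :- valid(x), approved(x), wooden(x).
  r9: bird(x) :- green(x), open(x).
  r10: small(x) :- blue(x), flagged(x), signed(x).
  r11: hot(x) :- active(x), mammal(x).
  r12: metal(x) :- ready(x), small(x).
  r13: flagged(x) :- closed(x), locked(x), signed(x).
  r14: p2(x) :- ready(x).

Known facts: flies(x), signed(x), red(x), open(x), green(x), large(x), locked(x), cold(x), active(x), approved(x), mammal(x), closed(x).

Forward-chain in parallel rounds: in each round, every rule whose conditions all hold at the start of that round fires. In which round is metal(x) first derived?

4

[1] r1 [wooden(x) :- cold(x), closed(x), large(x).]; r9 [bird(x) :- green(x), open(x).]; r11 [hot(x) :- active(x), mammal(x).]; r13 [flagged(x) :- closed(x), locked(x), signed(x).]. ⇒ new: wooden(x), bird(x), hot(x), flagged(x).
[2] r5 [valid(x) :- hot(x).]; r7 [blue(x) :- bird(x), locked(x), signed(x).]. ⇒ new: valid(x), blue(x).
[3] r8 [ready(x) :- valid(x), approved(x), wooden(x).]; r10 [small(x) :- blue(x), flagged(x), signed(x).]. ⇒ new: ready(x), small(x).
[4] r12 [metal(x) :- ready(x), small(x).]; r14 [p2(x) :- ready(x).]. ⇒ new: metal(x), p2(x).
metal(x) first appears in round 4.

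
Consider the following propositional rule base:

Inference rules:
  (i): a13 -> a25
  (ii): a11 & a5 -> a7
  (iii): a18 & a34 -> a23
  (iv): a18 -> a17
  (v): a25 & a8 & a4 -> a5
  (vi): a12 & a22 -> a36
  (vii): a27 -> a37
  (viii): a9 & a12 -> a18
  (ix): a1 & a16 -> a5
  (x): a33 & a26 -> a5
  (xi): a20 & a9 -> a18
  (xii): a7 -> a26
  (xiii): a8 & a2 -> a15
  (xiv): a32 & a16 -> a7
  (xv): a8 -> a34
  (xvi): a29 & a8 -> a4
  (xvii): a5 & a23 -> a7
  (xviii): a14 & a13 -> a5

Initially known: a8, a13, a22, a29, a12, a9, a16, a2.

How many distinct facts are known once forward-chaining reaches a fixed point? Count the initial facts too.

19

[1] (i) [a13 -> a25]; (vi) [a12 & a22 -> a36]; (viii) [a9 & a12 -> a18]; (xiii) [a8 & a2 -> a15]; (xv) [a8 -> a34]; (xvi) [a29 & a8 -> a4]. ⇒ new: a25, a36, a18, a15, a34, a4.
[2] (iii) [a18 & a34 -> a23]; (iv) [a18 -> a17]; (v) [a25 & a8 & a4 -> a5]. ⇒ new: a23, a17, a5.
[3] (xvii) [a5 & a23 -> a7]. ⇒ new: a7.
[4] (xii) [a7 -> a26]. ⇒ new: a26.
Closure: {a12, a13, a15, a16, a17, a18, a2, a22, a23, a25, a26, a29, a34, a36, a4, a5, a7, a8, a9} — 19 facts.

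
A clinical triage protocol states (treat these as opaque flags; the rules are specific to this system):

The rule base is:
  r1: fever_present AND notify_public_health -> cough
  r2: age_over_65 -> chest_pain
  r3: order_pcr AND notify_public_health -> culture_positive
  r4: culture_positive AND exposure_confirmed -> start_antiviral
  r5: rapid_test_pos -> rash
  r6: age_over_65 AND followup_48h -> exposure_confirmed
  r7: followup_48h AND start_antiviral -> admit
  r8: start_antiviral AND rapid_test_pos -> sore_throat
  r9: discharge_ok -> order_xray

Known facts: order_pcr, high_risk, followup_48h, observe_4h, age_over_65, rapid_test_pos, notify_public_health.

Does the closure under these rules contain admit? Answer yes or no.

Round 1 — r2, r3, r5, r6, derive chest_pain, culture_positive, rash, exposure_confirmed.
Round 2 — r4, derive start_antiviral.
Round 3 — r7, r8, derive admit, sore_throat.
admit appears in round 3, so it is derivable.

yes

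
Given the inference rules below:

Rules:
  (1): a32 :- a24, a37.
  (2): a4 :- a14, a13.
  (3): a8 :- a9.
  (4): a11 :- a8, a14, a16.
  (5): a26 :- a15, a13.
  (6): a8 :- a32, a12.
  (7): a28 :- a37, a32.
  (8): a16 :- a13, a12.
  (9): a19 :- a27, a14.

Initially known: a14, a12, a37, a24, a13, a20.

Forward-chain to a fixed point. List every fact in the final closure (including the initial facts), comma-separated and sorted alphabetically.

Round 1: (1) [a32 :- a24, a37.]; (2) [a4 :- a14, a13.]; (8) [a16 :- a13, a12.]. New: a32, a4, a16.
Round 2: (6) [a8 :- a32, a12.]; (7) [a28 :- a37, a32.]. New: a8, a28.
Round 3: (4) [a11 :- a8, a14, a16.]. New: a11.

a11, a12, a13, a14, a16, a20, a24, a28, a32, a37, a4, a8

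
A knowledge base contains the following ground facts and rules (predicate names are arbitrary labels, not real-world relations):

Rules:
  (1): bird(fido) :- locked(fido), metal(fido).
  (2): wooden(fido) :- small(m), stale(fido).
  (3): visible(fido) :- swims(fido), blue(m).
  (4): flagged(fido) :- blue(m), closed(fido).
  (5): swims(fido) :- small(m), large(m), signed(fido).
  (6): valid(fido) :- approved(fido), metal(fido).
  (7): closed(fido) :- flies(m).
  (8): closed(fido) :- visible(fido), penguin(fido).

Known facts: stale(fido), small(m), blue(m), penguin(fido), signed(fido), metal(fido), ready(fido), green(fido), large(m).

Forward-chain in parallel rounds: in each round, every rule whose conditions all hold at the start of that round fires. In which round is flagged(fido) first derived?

[1] (2) [wooden(fido) :- small(m), stale(fido).]; (5) [swims(fido) :- small(m), large(m), signed(fido).]. ⇒ new: wooden(fido), swims(fido).
[2] (3) [visible(fido) :- swims(fido), blue(m).]. ⇒ new: visible(fido).
[3] (8) [closed(fido) :- visible(fido), penguin(fido).]. ⇒ new: closed(fido).
[4] (4) [flagged(fido) :- blue(m), closed(fido).]. ⇒ new: flagged(fido).
flagged(fido) first appears in round 4.

4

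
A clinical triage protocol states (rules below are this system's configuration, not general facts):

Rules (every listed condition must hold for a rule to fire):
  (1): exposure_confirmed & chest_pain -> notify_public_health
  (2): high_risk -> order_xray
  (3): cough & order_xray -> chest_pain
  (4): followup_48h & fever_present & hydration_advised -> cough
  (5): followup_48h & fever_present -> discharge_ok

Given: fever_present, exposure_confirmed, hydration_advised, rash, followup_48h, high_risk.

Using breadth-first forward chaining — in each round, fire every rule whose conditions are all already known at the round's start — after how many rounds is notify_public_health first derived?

[1] (2) [high_risk -> order_xray]; (4) [followup_48h & fever_present & hydration_advised -> cough]; (5) [followup_48h & fever_present -> discharge_ok]. ⇒ new: order_xray, cough, discharge_ok.
[2] (3) [cough & order_xray -> chest_pain]. ⇒ new: chest_pain.
[3] (1) [exposure_confirmed & chest_pain -> notify_public_health]. ⇒ new: notify_public_health.
notify_public_health first appears in round 3.

3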